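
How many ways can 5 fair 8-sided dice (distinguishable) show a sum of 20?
Coefficient of x^20 in (x + x² + ... + x^8)^5. By inclusion-exclusion on dice exceeding 8: Σ_j (-1)^j C(5,j)·C(20-1-8j, 4) = C(5,0)·C(19,4) - C(5,1)·C(11,4) = 1·3876 - 5·330 = 2226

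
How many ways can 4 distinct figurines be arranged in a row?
4! = 24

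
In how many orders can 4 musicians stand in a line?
4! = 24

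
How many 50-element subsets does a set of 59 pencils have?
C(59,50) = 59!/(50!×9!) = 12565671261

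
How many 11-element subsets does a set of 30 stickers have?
C(30,11) = 30!/(11!×19!) = 54627300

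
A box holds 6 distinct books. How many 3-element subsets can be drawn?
C(6,3) = 6!/(3!×3!) = 20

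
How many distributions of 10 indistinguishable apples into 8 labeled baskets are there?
C(10+8-1, 8-1) = C(17, 7) = 19448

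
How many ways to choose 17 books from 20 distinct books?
C(20,17) = 20!/(17!×3!) = 1140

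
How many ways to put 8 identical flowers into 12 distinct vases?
C(8+12-1, 12-1) = C(19, 11) = 75582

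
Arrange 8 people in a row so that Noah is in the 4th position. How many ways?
Fix one position: (8-1)! = 5040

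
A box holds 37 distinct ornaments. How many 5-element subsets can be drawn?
C(37,5) = 37!/(5!×32!) = 435897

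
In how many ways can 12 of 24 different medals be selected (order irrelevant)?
C(24,12) = 24!/(12!×12!) = 2704156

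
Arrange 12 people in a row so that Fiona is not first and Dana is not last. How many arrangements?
By inclusion-exclusion: 12! - 2×(12-1)! + (12-2)! = 479001600 - 79833600 + 3628800 = 402796800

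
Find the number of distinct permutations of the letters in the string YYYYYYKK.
8! / (6! × 2!) = 28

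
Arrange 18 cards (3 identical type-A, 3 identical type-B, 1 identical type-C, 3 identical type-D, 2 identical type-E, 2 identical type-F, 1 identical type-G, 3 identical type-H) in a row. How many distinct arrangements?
18! / (3! × 3! × 1! × 3! × 2! × 2! × 1! × 3!) = 1235025792000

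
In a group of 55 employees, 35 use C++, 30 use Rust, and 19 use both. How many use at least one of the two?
|A∪B| = |A| + |B| - |A∩B| = 35 + 30 - 19 = 46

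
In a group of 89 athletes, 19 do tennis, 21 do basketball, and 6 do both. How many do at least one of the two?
|A∪B| = |A| + |B| - |A∩B| = 19 + 21 - 6 = 34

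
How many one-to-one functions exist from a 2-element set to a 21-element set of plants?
P(21,2) = 21!/(21-2)! = 420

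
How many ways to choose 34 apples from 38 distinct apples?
C(38,34) = 38!/(34!×4!) = 73815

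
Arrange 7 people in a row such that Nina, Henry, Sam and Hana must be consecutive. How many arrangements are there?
Treat the 4 as one block: (7-4+1)! × 4! = 24 × 24 = 576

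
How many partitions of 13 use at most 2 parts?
By conjugation, equals partitions of 13 into parts ≤ 2. Let r_j(i) = number of partitions of i into parts ≤ j, for i = 0..13. r_1(i) = 1 for all i; r_j(i) = r_{j-1}(i) + r_j(i-j). Rows j = 2..2: ≤2: 1 1 2 2 3 3 4 4 5 5 6 6 7 7. r_2(13) = 7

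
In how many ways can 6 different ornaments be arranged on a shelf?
6! = 720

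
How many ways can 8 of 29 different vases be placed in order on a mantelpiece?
P(29,8) = 29!/(29-8)! = 173059286400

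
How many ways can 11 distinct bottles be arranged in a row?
11! = 39916800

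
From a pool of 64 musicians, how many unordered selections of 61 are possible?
C(64,61) = 64!/(61!×3!) = 41664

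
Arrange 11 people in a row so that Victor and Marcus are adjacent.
Treat as block: (11-1)! × 2! = 3628800 × 2 = 7257600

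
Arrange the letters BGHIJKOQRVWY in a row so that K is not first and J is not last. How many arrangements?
By inclusion-exclusion: 12! - 2×(12-1)! + (12-2)! = 479001600 - 79833600 + 3628800 = 402796800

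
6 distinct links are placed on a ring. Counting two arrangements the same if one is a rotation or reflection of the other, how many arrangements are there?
(6-1)!/2 = 120/2 = 60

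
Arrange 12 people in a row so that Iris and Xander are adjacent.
Treat as block: (12-1)! × 2! = 39916800 × 2 = 79833600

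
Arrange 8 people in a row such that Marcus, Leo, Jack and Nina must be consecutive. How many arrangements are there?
Treat the 4 as one block: (8-4+1)! × 4! = 120 × 24 = 2880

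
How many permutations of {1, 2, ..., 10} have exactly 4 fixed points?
Choose the 4 fixed points C(10,4) = 210, derange the rest: !6 = Σ_{j=0}^{6} (-1)^j·6!/j! = 720 - 720 + 360 - 120 + 30 - 6 + 1 = 265. Product = 210 × 265 = 55650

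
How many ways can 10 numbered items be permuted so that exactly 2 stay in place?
Choose the 2 fixed points C(10,2) = 45, derange the rest: !8 = Σ_{j=0}^{8} (-1)^j·8!/j! = 40320 - 40320 + 20160 - 6720 + 1680 - 336 + 56 - 8 + 1 = 14833. Product = 45 × 14833 = 667485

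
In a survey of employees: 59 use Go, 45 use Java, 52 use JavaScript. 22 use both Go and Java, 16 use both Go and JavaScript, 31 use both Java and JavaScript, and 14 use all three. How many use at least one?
|A∪B∪C| = 59+45+52-22-16-31+14 = 101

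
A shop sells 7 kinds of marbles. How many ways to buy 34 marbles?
C(34+7-1, 7-1) = C(40, 6) = 3838380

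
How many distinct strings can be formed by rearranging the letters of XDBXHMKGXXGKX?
13! / (2! × 1! × 2! × 1! × 1! × 1! × 5!) = 12972960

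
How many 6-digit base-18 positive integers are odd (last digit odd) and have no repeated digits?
Last∈{1,3,5,7,9,11,13,15,17}. Last=0: 0. Last nonzero: 9×16×P(16,4) = 6289920. Total = 6289920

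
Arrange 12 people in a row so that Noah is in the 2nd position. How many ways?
Fix one position: (12-1)! = 39916800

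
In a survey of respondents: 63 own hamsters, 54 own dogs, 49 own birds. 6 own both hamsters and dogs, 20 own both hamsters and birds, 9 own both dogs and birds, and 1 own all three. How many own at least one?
|A∪B∪C| = 63+54+49-6-20-9+1 = 132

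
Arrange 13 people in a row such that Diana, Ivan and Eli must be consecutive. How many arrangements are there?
Treat the 3 as one block: (13-3+1)! × 3! = 39916800 × 6 = 239500800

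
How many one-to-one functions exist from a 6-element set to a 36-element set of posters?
P(36,6) = 36!/(36-6)! = 1402410240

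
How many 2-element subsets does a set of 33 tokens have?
C(33,2) = 33!/(2!×31!) = 528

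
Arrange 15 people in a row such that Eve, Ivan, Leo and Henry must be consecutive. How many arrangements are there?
Treat the 4 as one block: (15-4+1)! × 4! = 479001600 × 24 = 11496038400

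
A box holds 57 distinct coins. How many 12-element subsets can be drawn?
C(57,12) = 57!/(12!×45!) = 707285522580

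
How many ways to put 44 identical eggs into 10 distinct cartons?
C(44+10-1, 10-1) = C(53, 9) = 4431613550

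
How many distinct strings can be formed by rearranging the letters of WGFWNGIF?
8! / (2! × 2! × 1! × 1! × 2!) = 5040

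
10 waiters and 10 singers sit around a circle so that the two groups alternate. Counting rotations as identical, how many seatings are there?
Fix one of the waiters: (10-1)! ways for the remaining waiters, × 10! ways for the singers = 362880 × 3628800 = 1316818944000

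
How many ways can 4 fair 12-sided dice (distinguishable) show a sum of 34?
Coefficient of x^34 in (x + x² + ... + x^12)^4. By inclusion-exclusion on dice exceeding 12: Σ_j (-1)^j C(4,j)·C(34-1-12j, 3) = C(4,0)·C(33,3) - C(4,1)·C(21,3) + C(4,2)·C(9,3) = 1·5456 - 4·1330 + 6·84 = 640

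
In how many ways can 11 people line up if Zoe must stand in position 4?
Fix one position: (11-1)! = 3628800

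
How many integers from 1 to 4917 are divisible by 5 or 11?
⌊4917/5⌋ + ⌊4917/11⌋ - ⌊4917/55⌋ = 983 + 447 - 89 = 1341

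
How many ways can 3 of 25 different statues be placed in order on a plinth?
P(25,3) = 25!/(25-3)! = 13800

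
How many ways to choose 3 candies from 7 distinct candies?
C(7,3) = 7!/(3!×4!) = 35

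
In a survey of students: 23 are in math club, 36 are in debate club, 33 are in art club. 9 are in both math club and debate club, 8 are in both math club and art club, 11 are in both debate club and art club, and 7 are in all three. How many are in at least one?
|A∪B∪C| = 23+36+33-9-8-11+7 = 71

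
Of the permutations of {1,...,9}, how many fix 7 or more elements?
Exactly j fixed points: C(9,j)·!(9-j); sum over j ≥ 7 (derangement numbers via !m = (m-1)·(!(m-1) + !(m-2)): !0..!2 = 1, 0, 1). Σ_{j=7}^{9} C(9,j)·!(9-j) = C(9,7)·!2 + C(9,8)·!1 + C(9,9)·!0 = 36·1 + 9·0 + 1·1 = 37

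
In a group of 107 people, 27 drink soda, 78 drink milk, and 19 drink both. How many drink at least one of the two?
|A∪B| = |A| + |B| - |A∩B| = 27 + 78 - 19 = 86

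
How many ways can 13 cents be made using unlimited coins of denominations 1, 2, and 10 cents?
Coefficient of x^13 in 1/(1-x^1) · 1/(1-x^2) · 1/(1-x^10). Case on j = number of 10-cent coins (j = 0..1); remainder r = 13 - 10j is made from {1,2} in ⌊r/2⌋+1 ways. r = 13, 3 → 7 + 2 = 9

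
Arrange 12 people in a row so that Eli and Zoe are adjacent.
Treat as block: (12-1)! × 2! = 39916800 × 2 = 79833600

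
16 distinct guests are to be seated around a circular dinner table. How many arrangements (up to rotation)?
Circular: fix one position, arrange the rest. (16-1)! = 1307674368000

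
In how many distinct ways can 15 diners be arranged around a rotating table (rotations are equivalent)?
Circular: fix one position, arrange the rest. (15-1)! = 87178291200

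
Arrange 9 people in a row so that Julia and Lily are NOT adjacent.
Total - adjacent = 9! - (9-1)!×2 = 362880 - 80640 = 282240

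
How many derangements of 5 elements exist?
!5 = Σ_{j=0}^{5} (-1)^j·5!/j! = 120 - 120 + 60 - 20 + 5 - 1 = 44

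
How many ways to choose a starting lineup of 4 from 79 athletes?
C(79,4) = 79!/(4!×75!) = 1502501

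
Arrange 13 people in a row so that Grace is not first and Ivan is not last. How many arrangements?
By inclusion-exclusion: 13! - 2×(13-1)! + (13-2)! = 6227020800 - 958003200 + 39916800 = 5308934400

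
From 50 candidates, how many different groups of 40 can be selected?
C(50,40) = 50!/(40!×10!) = 10272278170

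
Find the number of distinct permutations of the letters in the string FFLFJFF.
7! / (1! × 5! × 1!) = 42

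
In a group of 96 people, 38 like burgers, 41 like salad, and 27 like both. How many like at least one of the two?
|A∪B| = |A| + |B| - |A∩B| = 38 + 41 - 27 = 52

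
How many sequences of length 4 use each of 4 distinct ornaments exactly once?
4! = 24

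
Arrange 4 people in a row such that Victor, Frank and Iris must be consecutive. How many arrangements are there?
Treat the 3 as one block: (4-3+1)! × 3! = 2 × 6 = 12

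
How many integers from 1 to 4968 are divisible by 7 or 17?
⌊4968/7⌋ + ⌊4968/17⌋ - ⌊4968/119⌋ = 709 + 292 - 41 = 960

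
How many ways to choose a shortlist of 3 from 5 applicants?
C(5,3) = 5!/(3!×2!) = 10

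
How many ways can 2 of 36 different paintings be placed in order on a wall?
P(36,2) = 36!/(36-2)! = 1260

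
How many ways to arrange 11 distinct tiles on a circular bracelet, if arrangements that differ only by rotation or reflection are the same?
(11-1)!/2 = 3628800/2 = 1814400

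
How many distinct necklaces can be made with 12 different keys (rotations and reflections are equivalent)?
(12-1)!/2 = 39916800/2 = 19958400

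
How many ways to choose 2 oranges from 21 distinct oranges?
C(21,2) = 21!/(2!×19!) = 210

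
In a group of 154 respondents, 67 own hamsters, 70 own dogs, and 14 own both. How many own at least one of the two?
|A∪B| = |A| + |B| - |A∩B| = 67 + 70 - 14 = 123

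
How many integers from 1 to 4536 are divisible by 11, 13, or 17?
⌊4536/11⌋+⌊4536/13⌋+⌊4536/17⌋ - ⌊4536/143⌋-⌊4536/187⌋-⌊4536/221⌋ + ⌊4536/2431⌋ = 412+348+266 - 31-24-20 + 1 = 952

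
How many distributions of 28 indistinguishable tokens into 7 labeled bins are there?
C(28+7-1, 7-1) = C(34, 6) = 1344904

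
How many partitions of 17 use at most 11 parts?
By conjugation, equals partitions of 17 into parts ≤ 11. Let r_j(i) = number of partitions of i into parts ≤ j, for i = 0..17. r_1(i) = 1 for all i; r_j(i) = r_{j-1}(i) + r_j(i-j). Rows j = 2..11: ≤2: 1 1 2 2 3 3 4 4 5 5 6 6 7 7 8 8 9 9; ≤3: 1 1 2 3 4 5 7 8 10 12 14 16 19 21 24 27 30 33; ≤4: 1 1 2 3 5 6 9 11 15 18 23 27 34 39 47 54 64 72; ≤5: 1 1 2 3 5 7 10 13 18 23 30 37 47 57 70 84 101 119; ≤6: 1 1 2 3 5 7 11 14 20 26 35 44 58 71 90 110 136 163; ≤7: 1 1 2 3 5 7 11 15 21 28 38 49 65 82 105 131 164 201; ≤8: 1 1 2 3 5 7 11 15 22 29 40 52 70 89 116 146 186 230; ≤9: 1 1 2 3 5 7 11 15 22 30 41 54 73 94 123 157 201 252; ≤10: 1 1 2 3 5 7 11 15 22 30 42 55 75 97 128 164 212 267; ≤11: 1 1 2 3 5 7 11 15 22 30 42 56 76 99 131 169 219 278. r_11(17) = 278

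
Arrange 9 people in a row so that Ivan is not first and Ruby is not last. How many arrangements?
By inclusion-exclusion: 9! - 2×(9-1)! + (9-2)! = 362880 - 80640 + 5040 = 287280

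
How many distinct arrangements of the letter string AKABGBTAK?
9! / (1! × 2! × 2! × 3! × 1!) = 15120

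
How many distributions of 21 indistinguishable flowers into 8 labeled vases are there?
C(21+8-1, 8-1) = C(28, 7) = 1184040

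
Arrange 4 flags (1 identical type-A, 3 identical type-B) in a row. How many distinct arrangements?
4! / (1! × 3!) = 4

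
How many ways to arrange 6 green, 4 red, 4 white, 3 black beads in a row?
17! / (6! × 4! × 4! × 3!) = 142942800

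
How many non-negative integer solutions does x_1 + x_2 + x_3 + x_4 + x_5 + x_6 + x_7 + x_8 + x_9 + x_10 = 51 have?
C(51+10-1, 10-1) = C(60, 9) = 14783142660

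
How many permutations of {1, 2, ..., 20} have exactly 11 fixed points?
Choose the 11 fixed points C(20,11) = 167960, derange the rest: !9 = Σ_{j=0}^{9} (-1)^j·9!/j! = 362880 - 362880 + 181440 - 60480 + 15120 - 3024 + 504 - 72 + 9 - 1 = 133496. Product = 167960 × 133496 = 22421988160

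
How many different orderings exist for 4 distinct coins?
4! = 24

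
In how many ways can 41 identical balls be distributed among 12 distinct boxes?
C(41+12-1, 12-1) = C(52, 11) = 60403728840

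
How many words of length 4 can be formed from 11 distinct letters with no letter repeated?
P(11,4) = 11!/(11-4)! = 7920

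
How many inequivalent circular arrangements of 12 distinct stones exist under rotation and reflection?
(12-1)!/2 = 39916800/2 = 19958400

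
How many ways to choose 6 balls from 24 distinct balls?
C(24,6) = 24!/(6!×18!) = 134596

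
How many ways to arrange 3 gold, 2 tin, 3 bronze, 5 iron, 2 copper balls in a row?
15! / (3! × 2! × 3! × 5! × 2!) = 75675600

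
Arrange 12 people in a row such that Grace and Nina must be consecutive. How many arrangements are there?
Treat the 2 as one block: (12-2+1)! × 2! = 39916800 × 2 = 79833600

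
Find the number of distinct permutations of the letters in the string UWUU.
4! / (1! × 3!) = 4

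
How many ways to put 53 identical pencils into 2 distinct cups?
C(53+2-1, 2-1) = C(54, 1) = 54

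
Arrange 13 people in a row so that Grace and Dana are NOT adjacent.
Total - adjacent = 13! - (13-1)!×2 = 6227020800 - 958003200 = 5269017600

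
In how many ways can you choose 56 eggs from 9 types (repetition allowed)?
C(56+9-1, 9-1) = C(64, 8) = 4426165368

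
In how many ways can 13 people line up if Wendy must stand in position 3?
Fix one position: (13-1)! = 479001600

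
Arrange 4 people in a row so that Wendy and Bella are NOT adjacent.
Total - adjacent = 4! - (4-1)!×2 = 24 - 12 = 12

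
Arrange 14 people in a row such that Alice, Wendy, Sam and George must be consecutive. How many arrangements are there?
Treat the 4 as one block: (14-4+1)! × 4! = 39916800 × 24 = 958003200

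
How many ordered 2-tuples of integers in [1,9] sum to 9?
Coefficient of x^9 in (x + x² + ... + x^9)^2. By inclusion-exclusion on dice exceeding 9: Σ_j (-1)^j C(2,j)·C(9-1-9j, 1) = C(2,0)·C(8,1) = 1·8 = 8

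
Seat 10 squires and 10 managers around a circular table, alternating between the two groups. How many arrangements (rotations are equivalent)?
Fix one of the squires: (10-1)! ways for the remaining squires, × 10! ways for the managers = 362880 × 3628800 = 1316818944000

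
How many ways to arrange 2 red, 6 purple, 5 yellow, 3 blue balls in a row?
16! / (2! × 6! × 5! × 3!) = 20180160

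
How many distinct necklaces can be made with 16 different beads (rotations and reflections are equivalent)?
(16-1)!/2 = 1307674368000/2 = 653837184000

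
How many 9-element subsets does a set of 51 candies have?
C(51,9) = 51!/(9!×42!) = 3042312350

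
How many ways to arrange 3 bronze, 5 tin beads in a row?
8! / (3! × 5!) = 56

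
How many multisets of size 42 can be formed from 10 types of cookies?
C(42+10-1, 10-1) = C(51, 9) = 3042312350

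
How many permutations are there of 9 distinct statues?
9! = 362880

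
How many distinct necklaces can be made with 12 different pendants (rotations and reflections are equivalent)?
(12-1)!/2 = 39916800/2 = 19958400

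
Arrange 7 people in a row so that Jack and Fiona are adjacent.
Treat as block: (7-1)! × 2! = 720 × 2 = 1440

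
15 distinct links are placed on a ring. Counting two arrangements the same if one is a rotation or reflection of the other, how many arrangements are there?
(15-1)!/2 = 87178291200/2 = 43589145600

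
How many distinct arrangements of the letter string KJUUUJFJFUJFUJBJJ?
17! / (1! × 7! × 3! × 5! × 1!) = 98017920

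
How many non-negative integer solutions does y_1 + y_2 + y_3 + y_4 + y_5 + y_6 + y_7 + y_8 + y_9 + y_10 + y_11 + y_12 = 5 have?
C(5+12-1, 12-1) = C(16, 11) = 4368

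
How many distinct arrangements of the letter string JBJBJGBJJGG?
11! / (5! × 3! × 3!) = 9240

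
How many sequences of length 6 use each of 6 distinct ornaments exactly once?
6! = 720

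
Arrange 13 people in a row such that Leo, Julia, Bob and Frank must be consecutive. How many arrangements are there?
Treat the 4 as one block: (13-4+1)! × 4! = 3628800 × 24 = 87091200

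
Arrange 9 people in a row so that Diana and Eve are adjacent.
Treat as block: (9-1)! × 2! = 40320 × 2 = 80640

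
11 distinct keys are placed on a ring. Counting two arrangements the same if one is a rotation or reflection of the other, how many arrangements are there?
(11-1)!/2 = 3628800/2 = 1814400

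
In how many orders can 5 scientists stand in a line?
5! = 120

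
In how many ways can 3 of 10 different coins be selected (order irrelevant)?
C(10,3) = 10!/(3!×7!) = 120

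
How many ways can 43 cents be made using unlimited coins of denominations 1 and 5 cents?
Coefficient of x^43 in 1/(1-x^1) · 1/(1-x^5). Use j coins of 5 for j = 0..⌊43/5⌋ = 8, the rest in 1s: 8 + 1 = 9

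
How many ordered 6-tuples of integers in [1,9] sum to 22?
Coefficient of x^22 in (x + x² + ... + x^9)^6. By inclusion-exclusion on dice exceeding 9: Σ_j (-1)^j C(6,j)·C(22-1-9j, 5) = C(6,0)·C(21,5) - C(6,1)·C(12,5) = 1·20349 - 6·792 = 15597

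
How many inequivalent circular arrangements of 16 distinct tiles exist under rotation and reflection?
(16-1)!/2 = 1307674368000/2 = 653837184000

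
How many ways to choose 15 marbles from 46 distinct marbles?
C(46,15) = 46!/(15!×31!) = 511738760544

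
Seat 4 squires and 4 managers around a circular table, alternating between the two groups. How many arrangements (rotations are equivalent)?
Fix one of the squires: (4-1)! ways for the remaining squires, × 4! ways for the managers = 6 × 24 = 144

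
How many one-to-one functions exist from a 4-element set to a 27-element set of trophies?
P(27,4) = 27!/(27-4)! = 421200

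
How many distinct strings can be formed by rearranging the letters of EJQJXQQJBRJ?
11! / (4! × 3! × 1! × 1! × 1! × 1!) = 277200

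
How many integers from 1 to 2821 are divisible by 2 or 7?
⌊2821/2⌋ + ⌊2821/7⌋ - ⌊2821/14⌋ = 1410 + 403 - 201 = 1612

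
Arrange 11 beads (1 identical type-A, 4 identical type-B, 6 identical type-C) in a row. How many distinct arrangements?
11! / (1! × 4! × 6!) = 2310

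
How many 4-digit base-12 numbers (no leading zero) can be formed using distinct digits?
First digit: 11 choices (nonzero). Then descending: 11 × 11 × 10 × 9 = 10890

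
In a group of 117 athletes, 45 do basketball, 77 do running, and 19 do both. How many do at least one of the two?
|A∪B| = |A| + |B| - |A∩B| = 45 + 77 - 19 = 103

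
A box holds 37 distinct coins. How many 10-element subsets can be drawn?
C(37,10) = 37!/(10!×27!) = 348330136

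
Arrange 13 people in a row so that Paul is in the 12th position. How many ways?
Fix one position: (13-1)! = 479001600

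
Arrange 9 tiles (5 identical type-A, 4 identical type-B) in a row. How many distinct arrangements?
9! / (5! × 4!) = 126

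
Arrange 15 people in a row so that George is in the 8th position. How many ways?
Fix one position: (15-1)! = 87178291200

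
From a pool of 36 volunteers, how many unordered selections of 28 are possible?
C(36,28) = 36!/(28!×8!) = 30260340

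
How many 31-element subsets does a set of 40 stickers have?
C(40,31) = 40!/(31!×9!) = 273438880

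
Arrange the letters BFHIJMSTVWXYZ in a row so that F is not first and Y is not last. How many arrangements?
By inclusion-exclusion: 13! - 2×(13-1)! + (13-2)! = 6227020800 - 958003200 + 39916800 = 5308934400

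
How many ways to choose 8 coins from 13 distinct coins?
C(13,8) = 13!/(8!×5!) = 1287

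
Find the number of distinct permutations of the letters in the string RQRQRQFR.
8! / (3! × 4! × 1!) = 280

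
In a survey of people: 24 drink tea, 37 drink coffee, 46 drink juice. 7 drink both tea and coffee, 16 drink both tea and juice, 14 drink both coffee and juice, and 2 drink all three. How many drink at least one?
|A∪B∪C| = 24+37+46-7-16-14+2 = 72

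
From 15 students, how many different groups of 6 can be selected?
C(15,6) = 15!/(6!×9!) = 5005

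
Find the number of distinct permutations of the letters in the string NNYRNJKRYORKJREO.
16! / (1! × 2! × 2! × 2! × 2! × 3! × 4!) = 9081072000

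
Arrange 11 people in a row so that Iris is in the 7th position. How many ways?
Fix one position: (11-1)! = 3628800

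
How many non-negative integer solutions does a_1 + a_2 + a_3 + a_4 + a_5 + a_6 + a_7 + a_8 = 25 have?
C(25+8-1, 8-1) = C(32, 7) = 3365856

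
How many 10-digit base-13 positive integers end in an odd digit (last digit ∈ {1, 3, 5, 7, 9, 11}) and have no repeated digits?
Last∈{1,3,5,7,9,11}. Last=0: 0. Last nonzero: 6×11×P(11,8) = 439084800. Total = 439084800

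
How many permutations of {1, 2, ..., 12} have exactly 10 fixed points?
Choose the 10 fixed points C(12,10) = 66, derange the rest: !2 = Σ_{j=0}^{2} (-1)^j·2!/j! = 2 - 2 + 1 = 1. Product = 66 × 1 = 66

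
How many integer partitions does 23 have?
Pentagonal recurrence p(n) = p(n-1) + p(n-2) - p(n-5) - p(n-7) + p(n-12) + p(n-15) - ... gives p(0..22) = 1, 1, 2, 3, 5, 7, 11, 15, 22, 30, 42, 56, 77, 101, 135, 176, 231, 297, 385, 490, 627, 792, 1002. p(23) = p(22) + p(21) - p(18) - p(16) + p(11) + p(8) - p(1) = 1002 + 792 - 385 - 231 + 56 + 22 - 1 = 1255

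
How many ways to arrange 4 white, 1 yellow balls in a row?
5! / (4! × 1!) = 5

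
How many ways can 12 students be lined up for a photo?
12! = 479001600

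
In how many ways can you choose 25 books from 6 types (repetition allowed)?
C(25+6-1, 6-1) = C(30, 5) = 142506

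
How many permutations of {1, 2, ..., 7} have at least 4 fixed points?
Exactly j fixed points: C(7,j)·!(7-j); sum over j ≥ 4 (derangement numbers via !m = (m-1)·(!(m-1) + !(m-2)): !0..!3 = 1, 0, 1, 2). Σ_{j=4}^{7} C(7,j)·!(7-j) = C(7,4)·!3 + C(7,5)·!2 + C(7,6)·!1 + C(7,7)·!0 = 35·2 + 21·1 + 7·0 + 1·1 = 92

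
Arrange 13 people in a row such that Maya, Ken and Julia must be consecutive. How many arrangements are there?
Treat the 3 as one block: (13-3+1)! × 3! = 39916800 × 6 = 239500800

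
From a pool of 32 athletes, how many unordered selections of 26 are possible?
C(32,26) = 32!/(26!×6!) = 906192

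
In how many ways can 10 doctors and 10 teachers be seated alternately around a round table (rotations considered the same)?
Fix one of the doctors: (10-1)! ways for the remaining doctors, × 10! ways for the teachers = 362880 × 3628800 = 1316818944000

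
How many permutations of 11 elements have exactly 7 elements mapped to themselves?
Choose the 7 fixed points C(11,7) = 330, derange the rest: !4 = Σ_{j=0}^{4} (-1)^j·4!/j! = 24 - 24 + 12 - 4 + 1 = 9. Product = 330 × 9 = 2970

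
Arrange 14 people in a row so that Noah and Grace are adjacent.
Treat as block: (14-1)! × 2! = 6227020800 × 2 = 12454041600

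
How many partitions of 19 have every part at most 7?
Let r_j(i) = number of partitions of i into parts ≤ j, for i = 0..19. r_1(i) = 1 for all i; r_j(i) = r_{j-1}(i) + r_j(i-j). Rows j = 2..7: ≤2: 1 1 2 2 3 3 4 4 5 5 6 6 7 7 8 8 9 9 10 10; ≤3: 1 1 2 3 4 5 7 8 10 12 14 16 19 21 24 27 30 33 37 40; ≤4: 1 1 2 3 5 6 9 11 15 18 23 27 34 39 47 54 64 72 84 94; ≤5: 1 1 2 3 5 7 10 13 18 23 30 37 47 57 70 84 101 119 141 164; ≤6: 1 1 2 3 5 7 11 14 20 26 35 44 58 71 90 110 136 163 199 235; ≤7: 1 1 2 3 5 7 11 15 21 28 38 49 65 82 105 131 164 201 248 300. r_7(19) = 300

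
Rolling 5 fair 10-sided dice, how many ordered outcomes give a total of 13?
Coefficient of x^13 in (x + x² + ... + x^10)^5. By inclusion-exclusion on dice exceeding 10: Σ_j (-1)^j C(5,j)·C(13-1-10j, 4) = C(5,0)·C(12,4) = 1·495 = 495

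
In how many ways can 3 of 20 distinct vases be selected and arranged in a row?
P(20,3) = 20!/(20-3)! = 6840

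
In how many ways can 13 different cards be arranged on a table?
13! = 6227020800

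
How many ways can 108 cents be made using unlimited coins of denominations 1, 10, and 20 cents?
Coefficient of x^108 in 1/(1-x^1) · 1/(1-x^10) · 1/(1-x^20). Case on j = number of 20-cent coins (j = 0..5); remainder r = 108 - 20j is made from {1,10} in ⌊r/10⌋+1 ways. r = 108, 88, 68, 48, 28, 8 → 11 + 9 + 7 + 5 + 3 + 1 = 36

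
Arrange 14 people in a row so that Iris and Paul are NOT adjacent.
Total - adjacent = 14! - (14-1)!×2 = 87178291200 - 12454041600 = 74724249600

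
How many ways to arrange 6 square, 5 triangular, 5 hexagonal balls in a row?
16! / (6! × 5! × 5!) = 2018016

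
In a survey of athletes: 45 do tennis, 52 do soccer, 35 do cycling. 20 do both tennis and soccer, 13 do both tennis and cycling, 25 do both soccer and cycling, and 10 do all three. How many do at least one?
|A∪B∪C| = 45+52+35-20-13-25+10 = 84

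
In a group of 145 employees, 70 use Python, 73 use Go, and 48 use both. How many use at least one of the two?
|A∪B| = |A| + |B| - |A∩B| = 70 + 73 - 48 = 95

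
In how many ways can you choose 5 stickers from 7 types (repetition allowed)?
C(5+7-1, 7-1) = C(11, 6) = 462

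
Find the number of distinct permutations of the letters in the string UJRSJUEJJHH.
11! / (1! × 2! × 2! × 1! × 1! × 4!) = 415800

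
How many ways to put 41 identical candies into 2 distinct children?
C(41+2-1, 2-1) = C(42, 1) = 42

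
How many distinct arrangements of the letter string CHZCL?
5! / (2! × 1! × 1! × 1!) = 60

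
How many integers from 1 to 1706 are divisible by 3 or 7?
⌊1706/3⌋ + ⌊1706/7⌋ - ⌊1706/21⌋ = 568 + 243 - 81 = 730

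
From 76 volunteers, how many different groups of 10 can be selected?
C(76,10) = 76!/(10!×66!) = 954526728530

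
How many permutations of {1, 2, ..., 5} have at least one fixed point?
Complement of the derangements. !5 = Σ_{j=0}^{5} (-1)^j·5!/j! = 120 - 120 + 60 - 20 + 5 - 1 = 44. 5! - !5 = 120 - 44 = 76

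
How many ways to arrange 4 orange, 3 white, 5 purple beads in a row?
12! / (4! × 3! × 5!) = 27720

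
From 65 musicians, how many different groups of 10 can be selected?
C(65,10) = 65!/(10!×55!) = 179013799328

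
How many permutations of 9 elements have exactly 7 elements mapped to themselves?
Choose the 7 fixed points C(9,7) = 36, derange the rest: !2 = Σ_{j=0}^{2} (-1)^j·2!/j! = 2 - 2 + 1 = 1. Product = 36 × 1 = 36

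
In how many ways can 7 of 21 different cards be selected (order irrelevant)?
C(21,7) = 21!/(7!×14!) = 116280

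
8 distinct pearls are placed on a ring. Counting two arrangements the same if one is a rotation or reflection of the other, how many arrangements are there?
(8-1)!/2 = 5040/2 = 2520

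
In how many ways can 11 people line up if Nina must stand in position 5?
Fix one position: (11-1)! = 3628800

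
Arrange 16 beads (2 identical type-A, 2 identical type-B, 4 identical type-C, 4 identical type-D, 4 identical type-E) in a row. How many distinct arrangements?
16! / (2! × 2! × 4! × 4! × 4!) = 378378000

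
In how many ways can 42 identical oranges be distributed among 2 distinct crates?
C(42+2-1, 2-1) = C(43, 1) = 43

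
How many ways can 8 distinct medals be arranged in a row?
8! = 40320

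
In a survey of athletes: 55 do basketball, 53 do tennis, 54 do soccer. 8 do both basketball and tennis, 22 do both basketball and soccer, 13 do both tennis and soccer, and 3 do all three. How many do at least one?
|A∪B∪C| = 55+53+54-8-22-13+3 = 122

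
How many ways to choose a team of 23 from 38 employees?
C(38,23) = 38!/(23!×15!) = 15471286560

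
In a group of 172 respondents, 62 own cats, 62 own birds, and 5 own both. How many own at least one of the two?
|A∪B| = |A| + |B| - |A∩B| = 62 + 62 - 5 = 119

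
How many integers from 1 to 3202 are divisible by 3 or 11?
⌊3202/3⌋ + ⌊3202/11⌋ - ⌊3202/33⌋ = 1067 + 291 - 97 = 1261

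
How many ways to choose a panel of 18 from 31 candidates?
C(31,18) = 31!/(18!×13!) = 206253075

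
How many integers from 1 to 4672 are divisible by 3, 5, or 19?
⌊4672/3⌋+⌊4672/5⌋+⌊4672/19⌋ - ⌊4672/15⌋-⌊4672/57⌋-⌊4672/95⌋ + ⌊4672/285⌋ = 1557+934+245 - 311-81-49 + 16 = 2311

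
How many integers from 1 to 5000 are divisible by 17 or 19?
⌊5000/17⌋ + ⌊5000/19⌋ - ⌊5000/323⌋ = 294 + 263 - 15 = 542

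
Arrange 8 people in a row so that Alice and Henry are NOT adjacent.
Total - adjacent = 8! - (8-1)!×2 = 40320 - 10080 = 30240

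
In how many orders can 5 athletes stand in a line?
5! = 120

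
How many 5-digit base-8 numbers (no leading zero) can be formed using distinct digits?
First digit: 7 choices (nonzero). Then descending: 7 × 7 × 6 × 5 × 4 = 5880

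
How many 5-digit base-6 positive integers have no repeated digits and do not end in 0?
Last digit: 5 nonzero choices. First digit: 4 (nonzero, ≠last). Middle 3: P(4,3) = 24. Total = 480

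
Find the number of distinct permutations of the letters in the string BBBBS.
5! / (4! × 1!) = 5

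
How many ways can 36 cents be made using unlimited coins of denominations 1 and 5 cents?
Coefficient of x^36 in 1/(1-x^1) · 1/(1-x^5). Use j coins of 5 for j = 0..⌊36/5⌋ = 7, the rest in 1s: 7 + 1 = 8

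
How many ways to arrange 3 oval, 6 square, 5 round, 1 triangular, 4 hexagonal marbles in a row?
19! / (3! × 6! × 5! × 1! × 4!) = 9777287520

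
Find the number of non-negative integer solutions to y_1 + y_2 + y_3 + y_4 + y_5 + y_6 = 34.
C(34+6-1, 6-1) = C(39, 5) = 575757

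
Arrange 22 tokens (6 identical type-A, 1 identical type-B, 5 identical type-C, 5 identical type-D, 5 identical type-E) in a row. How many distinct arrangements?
22! / (6! × 1! × 5! × 5! × 5!) = 903421366848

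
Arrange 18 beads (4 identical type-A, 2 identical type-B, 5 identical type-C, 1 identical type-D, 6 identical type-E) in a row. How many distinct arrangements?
18! / (4! × 2! × 5! × 1! × 6!) = 1543782240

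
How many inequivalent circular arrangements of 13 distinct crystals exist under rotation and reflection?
(13-1)!/2 = 479001600/2 = 239500800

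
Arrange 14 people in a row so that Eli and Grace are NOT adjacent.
Total - adjacent = 14! - (14-1)!×2 = 87178291200 - 12454041600 = 74724249600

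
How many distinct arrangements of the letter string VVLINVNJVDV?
11! / (1! × 1! × 1! × 2! × 1! × 5!) = 166320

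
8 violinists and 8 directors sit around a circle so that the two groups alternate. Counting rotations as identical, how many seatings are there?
Fix one of the violinists: (8-1)! ways for the remaining violinists, × 8! ways for the directors = 5040 × 40320 = 203212800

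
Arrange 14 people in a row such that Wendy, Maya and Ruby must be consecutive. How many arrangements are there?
Treat the 3 as one block: (14-3+1)! × 3! = 479001600 × 6 = 2874009600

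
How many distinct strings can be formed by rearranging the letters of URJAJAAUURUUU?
13! / (6! × 3! × 2! × 2!) = 360360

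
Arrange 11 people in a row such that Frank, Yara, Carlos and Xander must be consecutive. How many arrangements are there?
Treat the 4 as one block: (11-4+1)! × 4! = 40320 × 24 = 967680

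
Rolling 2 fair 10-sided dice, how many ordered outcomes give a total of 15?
Coefficient of x^15 in (x + x² + ... + x^10)^2. By inclusion-exclusion on dice exceeding 10: Σ_j (-1)^j C(2,j)·C(15-1-10j, 1) = C(2,0)·C(14,1) - C(2,1)·C(4,1) = 1·14 - 2·4 = 6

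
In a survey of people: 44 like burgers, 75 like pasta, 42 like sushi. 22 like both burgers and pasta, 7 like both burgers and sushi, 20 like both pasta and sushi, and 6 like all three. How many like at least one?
|A∪B∪C| = 44+75+42-22-7-20+6 = 118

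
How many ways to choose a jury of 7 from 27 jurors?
C(27,7) = 27!/(7!×20!) = 888030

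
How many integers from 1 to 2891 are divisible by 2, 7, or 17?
⌊2891/2⌋+⌊2891/7⌋+⌊2891/17⌋ - ⌊2891/14⌋-⌊2891/34⌋-⌊2891/119⌋ + ⌊2891/238⌋ = 1445+413+170 - 206-85-24 + 12 = 1725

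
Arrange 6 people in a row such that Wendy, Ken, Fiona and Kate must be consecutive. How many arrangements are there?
Treat the 4 as one block: (6-4+1)! × 4! = 6 × 24 = 144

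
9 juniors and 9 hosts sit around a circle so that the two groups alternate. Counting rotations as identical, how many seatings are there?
Fix one of the juniors: (9-1)! ways for the remaining juniors, × 9! ways for the hosts = 40320 × 362880 = 14631321600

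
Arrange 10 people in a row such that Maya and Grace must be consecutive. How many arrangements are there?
Treat the 2 as one block: (10-2+1)! × 2! = 362880 × 2 = 725760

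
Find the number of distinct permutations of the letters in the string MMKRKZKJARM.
11! / (2! × 1! × 1! × 3! × 1! × 3!) = 554400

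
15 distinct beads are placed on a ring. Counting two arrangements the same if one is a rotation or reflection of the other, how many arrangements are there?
(15-1)!/2 = 87178291200/2 = 43589145600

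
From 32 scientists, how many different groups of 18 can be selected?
C(32,18) = 32!/(18!×14!) = 471435600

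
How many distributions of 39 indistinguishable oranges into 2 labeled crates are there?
C(39+2-1, 2-1) = C(40, 1) = 40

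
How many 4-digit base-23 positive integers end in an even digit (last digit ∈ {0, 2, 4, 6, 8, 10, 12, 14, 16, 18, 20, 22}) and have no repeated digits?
Last∈{0,2,4,6,8,10,12,14,16,18,20,22}. Last=0: 9240. Last nonzero: 11×21×P(21,2) = 97020. Total = 106260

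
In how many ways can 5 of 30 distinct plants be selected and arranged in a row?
P(30,5) = 30!/(30-5)! = 17100720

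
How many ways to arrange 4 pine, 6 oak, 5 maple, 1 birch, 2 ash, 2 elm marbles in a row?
20! / (4! × 6! × 5! × 1! × 2! × 2!) = 293318625600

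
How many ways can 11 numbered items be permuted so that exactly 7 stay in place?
Choose the 7 fixed points C(11,7) = 330, derange the rest: !4 = Σ_{j=0}^{4} (-1)^j·4!/j! = 24 - 24 + 12 - 4 + 1 = 9. Product = 330 × 9 = 2970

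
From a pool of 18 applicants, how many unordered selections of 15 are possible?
C(18,15) = 18!/(15!×3!) = 816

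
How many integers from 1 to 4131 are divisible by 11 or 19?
⌊4131/11⌋ + ⌊4131/19⌋ - ⌊4131/209⌋ = 375 + 217 - 19 = 573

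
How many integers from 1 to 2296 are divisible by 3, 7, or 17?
⌊2296/3⌋+⌊2296/7⌋+⌊2296/17⌋ - ⌊2296/21⌋-⌊2296/51⌋-⌊2296/119⌋ + ⌊2296/357⌋ = 765+328+135 - 109-45-19 + 6 = 1061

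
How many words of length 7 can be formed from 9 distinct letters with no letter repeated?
P(9,7) = 9!/(9-7)! = 181440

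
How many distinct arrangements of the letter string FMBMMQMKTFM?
11! / (1! × 1! × 1! × 1! × 5! × 2!) = 166320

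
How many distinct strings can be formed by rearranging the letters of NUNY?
4! / (1! × 2! × 1!) = 12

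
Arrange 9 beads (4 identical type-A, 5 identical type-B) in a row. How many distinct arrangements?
9! / (4! × 5!) = 126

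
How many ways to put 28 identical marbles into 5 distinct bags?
C(28+5-1, 5-1) = C(32, 4) = 35960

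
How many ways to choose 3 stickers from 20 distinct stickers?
C(20,3) = 20!/(3!×17!) = 1140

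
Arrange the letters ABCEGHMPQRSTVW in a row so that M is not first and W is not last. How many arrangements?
By inclusion-exclusion: 14! - 2×(14-1)! + (14-2)! = 87178291200 - 12454041600 + 479001600 = 75203251200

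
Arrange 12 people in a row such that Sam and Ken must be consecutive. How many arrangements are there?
Treat the 2 as one block: (12-2+1)! × 2! = 39916800 × 2 = 79833600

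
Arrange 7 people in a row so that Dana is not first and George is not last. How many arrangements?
By inclusion-exclusion: 7! - 2×(7-1)! + (7-2)! = 5040 - 1440 + 120 = 3720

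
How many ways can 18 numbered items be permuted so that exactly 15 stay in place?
Choose the 15 fixed points C(18,15) = 816, derange the rest: !3 = Σ_{j=0}^{3} (-1)^j·3!/j! = 6 - 6 + 3 - 1 = 2. Product = 816 × 2 = 1632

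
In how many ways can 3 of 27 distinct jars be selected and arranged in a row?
P(27,3) = 27!/(27-3)! = 17550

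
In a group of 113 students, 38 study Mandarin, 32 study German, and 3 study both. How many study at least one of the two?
|A∪B| = |A| + |B| - |A∩B| = 38 + 32 - 3 = 67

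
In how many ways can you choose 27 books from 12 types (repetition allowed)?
C(27+12-1, 12-1) = C(38, 11) = 1203322288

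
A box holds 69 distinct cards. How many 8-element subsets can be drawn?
C(69,8) = 69!/(8!×61!) = 8361453672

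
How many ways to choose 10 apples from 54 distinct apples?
C(54,10) = 54!/(10!×44!) = 23930713170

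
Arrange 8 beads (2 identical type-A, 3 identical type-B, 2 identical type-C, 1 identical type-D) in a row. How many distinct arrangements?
8! / (2! × 3! × 2! × 1!) = 1680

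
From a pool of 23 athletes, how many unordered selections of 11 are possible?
C(23,11) = 23!/(11!×12!) = 1352078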